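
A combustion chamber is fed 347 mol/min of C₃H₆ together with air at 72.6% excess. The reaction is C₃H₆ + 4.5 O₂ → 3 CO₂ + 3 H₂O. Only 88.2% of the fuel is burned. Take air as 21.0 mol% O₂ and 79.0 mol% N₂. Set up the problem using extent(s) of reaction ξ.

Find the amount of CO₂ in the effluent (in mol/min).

918 mol/min

Stoichiometric O₂ = 4.5 × 347 = 1562 mol/min; O₂ fed = 1562 × 1.726 = 2695 mol/min.
N₂ fed = 2695 × 79/21 = 10140 mol/min.
Fuel reacted = 0.882 × 347 → ξ = 306.1 mol/min.
Outlet (n = n₀ + ν ξ):
  C₃H₆: 347 − 1(306.1) = 40.95
  O₂: 2695 − 4.5(306.1) = 1318
  N₂: 10140 (inert)
  CO₂: 0 + 3(306.1) = 918.2
  H₂O: 0 + 3(306.1) = 918.2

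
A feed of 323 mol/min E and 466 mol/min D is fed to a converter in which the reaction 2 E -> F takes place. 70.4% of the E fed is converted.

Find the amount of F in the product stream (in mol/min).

E reacted = 0.704 × 323 = 227.4 mol/min; ν_E = −2, so ξ = 227.4/2 = 113.7 mol/min.
Outlet amounts (n = n₀ + ν ξ):
  E: 323 − 2(113.7) = 95.61
  F: 0 + 1(113.7) = 113.7
  D: 466 (inert)

114 mol/min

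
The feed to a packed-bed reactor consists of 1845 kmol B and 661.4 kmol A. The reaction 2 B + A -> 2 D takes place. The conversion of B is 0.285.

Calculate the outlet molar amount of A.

398 kmol

B reacted = 0.285 × 1845 = 525.8 kmol; ν_B = −2, so ξ = 525.8/2 = 262.9 kmol.
Outlet amounts (n = n₀ + ν ξ):
  B: 1845 − 2(262.9) = 1319
  A: 661.4 − 1(262.9) = 398.5
  D: 0 + 2(262.9) = 525.8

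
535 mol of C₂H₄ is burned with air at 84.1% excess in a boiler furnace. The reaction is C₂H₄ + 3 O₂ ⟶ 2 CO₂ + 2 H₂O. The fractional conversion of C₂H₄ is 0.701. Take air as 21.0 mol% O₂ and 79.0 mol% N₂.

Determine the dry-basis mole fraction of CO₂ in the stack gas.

0.0541

Stoichiometric O₂ = 3 × 535 = 1605 mol; O₂ fed = 1605 × 1.841 = 2955 mol.
N₂ fed = 2955 × 79/21 = 11120 mol.
Fuel reacted = 0.701 × 535 → ξ = 375 mol.
Outlet (n = n₀ + ν ξ):
  C₂H₄: 535 − 1(375) = 160
  O₂: 2955 − 3(375) = 1830
  N₂: 11120 (inert)
  CO₂: 0 + 2(375) = 750.1
  H₂O: 0 + 2(375) = 750.1
Dry total = 13860 mol; y_CO₂ (dry) = 750.1 / 13860 = 0.05414.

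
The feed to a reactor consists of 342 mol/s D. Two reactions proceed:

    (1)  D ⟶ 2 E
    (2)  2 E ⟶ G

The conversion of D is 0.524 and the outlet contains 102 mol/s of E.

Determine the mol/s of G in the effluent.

Conversion of D: D consumed = 1ξ₁ = 0.524 × 342 → ξ₁ = 179.2 mol/s.
E balance: n_E = 0 + 2ξ₁ − 2ξ₂ = 102 → ξ₂ = (2·179.2 − 102)/2 = 128.2 mol/s.
Outlet amounts (n = n₀ + Σ ν·ξ):
  D: 342 − 1(179.2) = 162.8
  E: 0 + 2(179.2) − 2(128.2) = 102
  G: 0 + 1(128.2) = 128.2

128 mol/s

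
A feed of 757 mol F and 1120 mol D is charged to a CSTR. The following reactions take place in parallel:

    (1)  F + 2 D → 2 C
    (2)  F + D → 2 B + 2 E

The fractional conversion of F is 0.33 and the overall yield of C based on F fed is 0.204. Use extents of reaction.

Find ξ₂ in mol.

ξ₂ = 173 mol

Yield of C: 2ξ₁ / 757 = 0.204 → ξ₁ = 77.21 mol.
Conversion of F: 1ξ₁ + 1ξ₂ = 0.33 × 757 = 249.8 → ξ₂ = 172.6 mol.
Outlet amounts (n = n₀ + Σ ν·ξ):
  F: 757 − 1(77.21) − 1(172.6) = 507.2
  D: 1120 − 2(77.21) − 1(172.6) = 793
  C: 0 + 2(77.21) = 154.4
  B: 0 + 2(172.6) = 345.2
  E: 0 + 2(172.6) = 345.2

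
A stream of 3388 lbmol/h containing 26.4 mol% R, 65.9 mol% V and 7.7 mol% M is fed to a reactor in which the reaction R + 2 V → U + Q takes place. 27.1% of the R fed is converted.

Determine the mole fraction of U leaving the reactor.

R reacted = 0.271 × 894.4 = 242.4 lbmol/h; ν_R = −1, so ξ = 242.4/1 = 242.4 lbmol/h.
Outlet amounts (n = n₀ + ν ξ):
  R: 894.4 − 1(242.4) = 652
  V: 2233 − 2(242.4) = 1748
  U: 0 + 1(242.4) = 242.4
  Q: 0 + 1(242.4) = 242.4
  M: 260.9 (inert)
Total out = 3146 lbmol/h; y_U = 242.4 / 3146 = 0.07706.

0.0771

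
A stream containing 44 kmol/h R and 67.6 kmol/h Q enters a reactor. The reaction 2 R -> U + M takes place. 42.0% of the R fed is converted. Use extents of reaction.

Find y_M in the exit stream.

R reacted = 0.42 × 44 = 18.48 kmol/h; ν_R = −2, so ξ = 18.48/2 = 9.24 kmol/h.
Outlet amounts (n = n₀ + ν ξ):
  R: 44 − 2(9.24) = 25.52
  U: 0 + 1(9.24) = 9.24
  M: 0 + 1(9.24) = 9.24
  Q: 67.6 (inert)
Total out = 111.6 kmol/h; y_M = 9.24 / 111.6 = 0.0828.

0.0828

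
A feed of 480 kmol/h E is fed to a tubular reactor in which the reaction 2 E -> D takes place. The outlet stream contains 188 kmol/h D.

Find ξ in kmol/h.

For D: n = n₀ + 1ξ → 188 = 0 + 1ξ, giving ξ = 188 kmol/h.
Outlet amounts (n = n₀ + ν ξ):
  E: 480 − 2(188) = 104
  D: 0 + 1(188) = 188

ξ = 188 kmol/h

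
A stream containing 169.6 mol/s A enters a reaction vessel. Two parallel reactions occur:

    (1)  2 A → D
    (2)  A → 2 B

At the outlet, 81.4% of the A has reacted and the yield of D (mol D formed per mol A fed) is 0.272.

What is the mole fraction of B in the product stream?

0.541

Yield of D: 1ξ₁ / 169.6 = 0.272 → ξ₁ = 46.13 mol/s.
Conversion of A: 2ξ₁ + 1ξ₂ = 0.814 × 169.6 = 138.1 → ξ₂ = 45.79 mol/s.
Outlet amounts (n = n₀ + Σ ν·ξ):
  A: 169.6 − 2(46.13) − 1(45.79) = 31.55
  D: 0 + 1(46.13) = 46.13
  B: 0 + 2(45.79) = 91.58
Total out = 169.3 mol/s; y_B = 91.58 / 169.3 = 0.5411.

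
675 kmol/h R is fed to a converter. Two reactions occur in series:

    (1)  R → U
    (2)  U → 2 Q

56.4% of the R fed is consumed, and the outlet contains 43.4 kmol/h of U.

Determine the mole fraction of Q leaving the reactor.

Conversion of R: R consumed = 1ξ₁ = 0.564 × 675 → ξ₁ = 380.7 kmol/h.
U balance: n_U = 0 + 1ξ₁ − 1ξ₂ = 43.4 → ξ₂ = (1·380.7 − 43.4)/1 = 337.3 kmol/h.
Outlet amounts (n = n₀ + Σ ν·ξ):
  R: 675 − 1(380.7) = 294.3
  U: 0 + 1(380.7) − 1(337.3) = 43.4
  Q: 0 + 2(337.3) = 674.6
Total out = 1012 kmol/h; y_Q = 674.6 / 1012 = 0.6664.

0.666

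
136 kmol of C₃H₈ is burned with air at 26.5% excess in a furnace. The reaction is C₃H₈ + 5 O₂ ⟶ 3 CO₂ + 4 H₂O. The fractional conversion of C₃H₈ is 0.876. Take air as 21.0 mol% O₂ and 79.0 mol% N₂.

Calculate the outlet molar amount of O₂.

265 kmol

Stoichiometric O₂ = 5 × 136 = 680 kmol; O₂ fed = 680 × 1.265 = 860.2 kmol.
N₂ fed = 860.2 × 79/21 = 3236 kmol.
Fuel reacted = 0.876 × 136 → ξ = 119.1 kmol.
Outlet (n = n₀ + ν ξ):
  C₃H₈: 136 − 1(119.1) = 16.86
  O₂: 860.2 − 5(119.1) = 264.5
  N₂: 3236 (inert)
  CO₂: 0 + 3(119.1) = 357.4
  H₂O: 0 + 4(119.1) = 476.5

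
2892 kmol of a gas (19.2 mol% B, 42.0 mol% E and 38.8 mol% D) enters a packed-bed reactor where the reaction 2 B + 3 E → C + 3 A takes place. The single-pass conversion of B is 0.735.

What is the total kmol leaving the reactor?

B reacted = 0.735 × 555.3 = 408.1 kmol; ν_B = −2, so ξ = 408.1/2 = 204.1 kmol.
Outlet amounts (n = n₀ + ν ξ):
  B: 555.3 − 2(204.1) = 147.1
  E: 1215 − 3(204.1) = 602.5
  C: 0 + 1(204.1) = 204.1
  A: 0 + 3(204.1) = 612.2
  D: 1122 (inert)
Total out = 147.1 + 602.5 + 204.1 + 612.2 + 1122 = 2688 kmol.

2690 kmol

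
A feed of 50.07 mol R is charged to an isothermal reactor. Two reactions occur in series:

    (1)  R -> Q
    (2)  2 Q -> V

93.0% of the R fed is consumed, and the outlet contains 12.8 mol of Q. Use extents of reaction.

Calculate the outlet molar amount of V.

Conversion of R: R consumed = 1ξ₁ = 0.93 × 50.07 → ξ₁ = 46.57 mol.
Q balance: n_Q = 0 + 1ξ₁ − 2ξ₂ = 12.8 → ξ₂ = (1·46.57 − 12.8)/2 = 16.88 mol.
Outlet amounts (n = n₀ + Σ ν·ξ):
  R: 50.07 − 1(46.57) = 3.505
  Q: 0 + 1(46.57) − 2(16.88) = 12.8
  V: 0 + 1(16.88) = 16.88

16.9 mol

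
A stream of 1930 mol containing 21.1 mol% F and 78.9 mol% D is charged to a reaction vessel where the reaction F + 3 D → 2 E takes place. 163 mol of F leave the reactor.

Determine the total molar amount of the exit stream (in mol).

1440 mol

For F: n = n₀ − 1ξ → 163 = 407.2 − 1ξ, giving ξ = 244.2 mol.
Outlet amounts (n = n₀ + ν ξ):
  F: 407.2 − 1(244.2) = 163
  D: 1523 − 3(244.2) = 790.1
  E: 0 + 2(244.2) = 488.5
Total out = 163 + 790.1 + 488.5 = 1442 mol.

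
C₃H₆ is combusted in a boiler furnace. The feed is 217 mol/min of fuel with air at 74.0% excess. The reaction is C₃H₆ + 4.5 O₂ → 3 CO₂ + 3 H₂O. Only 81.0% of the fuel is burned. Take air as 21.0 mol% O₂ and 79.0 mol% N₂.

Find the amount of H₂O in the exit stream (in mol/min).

Stoichiometric O₂ = 4.5 × 217 = 976.5 mol/min; O₂ fed = 976.5 × 1.740 = 1699 mol/min.
N₂ fed = 1699 × 79/21 = 6392 mol/min.
Fuel reacted = 0.81 × 217 → ξ = 175.8 mol/min.
Outlet (n = n₀ + ν ξ):
  C₃H₆: 217 − 1(175.8) = 41.23
  O₂: 1699 − 4.5(175.8) = 908.1
  N₂: 6392 (inert)
  CO₂: 0 + 3(175.8) = 527.3
  H₂O: 0 + 3(175.8) = 527.3

527 mol/min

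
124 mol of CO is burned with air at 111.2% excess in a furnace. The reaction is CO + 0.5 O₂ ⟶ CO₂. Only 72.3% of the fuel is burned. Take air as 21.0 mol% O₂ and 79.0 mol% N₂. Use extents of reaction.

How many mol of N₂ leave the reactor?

493 mol

Stoichiometric O₂ = 0.5 × 124 = 62 mol; O₂ fed = 62 × 2.112 = 130.9 mol.
N₂ fed = 130.9 × 79/21 = 492.6 mol.
Fuel reacted = 0.723 × 124 → ξ = 89.65 mol.
Outlet (n = n₀ + ν ξ):
  CO: 124 − 1(89.65) = 34.35
  O₂: 130.9 − 0.5(89.65) = 86.12
  N₂: 492.6 (inert)
  CO₂: 0 + 1(89.65) = 89.65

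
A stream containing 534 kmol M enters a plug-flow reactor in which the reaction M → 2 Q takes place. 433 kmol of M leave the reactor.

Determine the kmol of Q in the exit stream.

202 kmol

For M: n = n₀ − 1ξ → 433 = 534 − 1ξ, giving ξ = 101 kmol.
Outlet amounts (n = n₀ + ν ξ):
  M: 534 − 1(101) = 433
  Q: 0 + 2(101) = 202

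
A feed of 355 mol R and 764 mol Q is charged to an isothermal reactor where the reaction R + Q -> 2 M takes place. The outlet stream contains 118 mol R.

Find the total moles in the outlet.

1120 mol

For R: n = n₀ − 1ξ → 118 = 355 − 1ξ, giving ξ = 237 mol.
Outlet amounts (n = n₀ + ν ξ):
  R: 355 − 1(237) = 118
  Q: 764 − 1(237) = 527
  M: 0 + 2(237) = 474
Total out = 118 + 527 + 474 = 1119 mol.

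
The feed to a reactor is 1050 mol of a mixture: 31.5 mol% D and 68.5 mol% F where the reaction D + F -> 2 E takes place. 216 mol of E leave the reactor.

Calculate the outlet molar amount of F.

611 mol

For E: n = n₀ + 2ξ → 216 = 0 + 2ξ, giving ξ = 108 mol.
Outlet amounts (n = n₀ + ν ξ):
  D: 330.8 − 1(108) = 222.8
  F: 719.2 − 1(108) = 611.2
  E: 0 + 2(108) = 216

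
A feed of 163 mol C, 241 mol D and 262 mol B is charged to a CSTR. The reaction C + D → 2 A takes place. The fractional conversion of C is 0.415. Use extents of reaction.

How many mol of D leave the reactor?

C reacted = 0.415 × 163 = 67.64 mol; ν_C = −1, so ξ = 67.64/1 = 67.64 mol.
Outlet amounts (n = n₀ + ν ξ):
  C: 163 − 1(67.64) = 95.36
  D: 241 − 1(67.64) = 173.4
  A: 0 + 2(67.64) = 135.3
  B: 262 (inert)

173 mol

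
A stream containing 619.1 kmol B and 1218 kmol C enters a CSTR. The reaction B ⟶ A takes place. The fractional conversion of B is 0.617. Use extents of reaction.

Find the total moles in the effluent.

B reacted = 0.617 × 619.1 = 382 kmol; ν_B = −1, so ξ = 382/1 = 382 kmol.
Outlet amounts (n = n₀ + ν ξ):
  B: 619.1 − 1(382) = 237.1
  A: 0 + 1(382) = 382
  C: 1218 (inert)
Total out = 237.1 + 382 + 1218 = 1837 kmol.

1840 kmol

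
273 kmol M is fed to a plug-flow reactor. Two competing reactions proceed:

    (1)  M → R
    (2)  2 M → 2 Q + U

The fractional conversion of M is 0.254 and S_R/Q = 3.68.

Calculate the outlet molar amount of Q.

Conversion of M: M consumed = 0.254 × 273 = 69.34 kmol = 1ξ₁ + 2ξ₂.
Selectivity: 1ξ₁ / (2ξ₂) = 3.68 → ξ₁ = 7.36 ξ₂.
Substitute: (1·7.36 + 2) ξ₂ = 69.34 → ξ₂ = 7.408 kmol, ξ₁ = 54.53 kmol.
Outlet amounts (n = n₀ + Σ ν·ξ):
  M: 273 − 1(54.53) − 2(7.408) = 203.7
  R: 0 + 1(54.53) = 54.53
  Q: 0 + 2(7.408) = 14.82
  U: 0 + 1(7.408) = 7.408

14.8 kmol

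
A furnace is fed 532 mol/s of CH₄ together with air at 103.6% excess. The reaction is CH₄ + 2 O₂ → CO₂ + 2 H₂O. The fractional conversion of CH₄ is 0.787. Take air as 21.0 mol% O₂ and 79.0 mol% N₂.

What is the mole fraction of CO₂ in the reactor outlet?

Stoichiometric O₂ = 2 × 532 = 1064 mol/s; O₂ fed = 1064 × 2.036 = 2166 mol/s.
N₂ fed = 2166 × 79/21 = 8149 mol/s.
Fuel reacted = 0.787 × 532 → ξ = 418.7 mol/s.
Outlet (n = n₀ + ν ξ):
  CH₄: 532 − 1(418.7) = 113.3
  O₂: 2166 − 2(418.7) = 1329
  N₂: 8149 (inert)
  CO₂: 0 + 1(418.7) = 418.7
  H₂O: 0 + 2(418.7) = 837.4
Total out = 10850 mol/s; y_CO₂ = 418.7 / 10850 = 0.0386.

0.0386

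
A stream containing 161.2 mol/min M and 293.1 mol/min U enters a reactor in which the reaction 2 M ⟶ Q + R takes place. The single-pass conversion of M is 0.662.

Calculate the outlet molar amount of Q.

53.4 mol/min

M reacted = 0.662 × 161.2 = 106.7 mol/min; ν_M = −2, so ξ = 106.7/2 = 53.36 mol/min.
Outlet amounts (n = n₀ + ν ξ):
  M: 161.2 − 2(53.36) = 54.49
  Q: 0 + 1(53.36) = 53.36
  R: 0 + 1(53.36) = 53.36
  U: 293.1 (inert)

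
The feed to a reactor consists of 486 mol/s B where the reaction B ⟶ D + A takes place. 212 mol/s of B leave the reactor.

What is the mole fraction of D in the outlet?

0.361

For B: n = n₀ − 1ξ → 212 = 486 − 1ξ, giving ξ = 274 mol/s.
Outlet amounts (n = n₀ + ν ξ):
  B: 486 − 1(274) = 212
  D: 0 + 1(274) = 274
  A: 0 + 1(274) = 274
Total out = 760 mol/s; y_D = 274 / 760 = 0.3605.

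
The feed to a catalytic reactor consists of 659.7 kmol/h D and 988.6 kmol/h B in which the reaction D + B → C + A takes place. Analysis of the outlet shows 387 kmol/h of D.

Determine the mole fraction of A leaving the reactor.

0.165

For D: n = n₀ − 1ξ → 387 = 659.7 − 1ξ, giving ξ = 272.7 kmol/h.
Outlet amounts (n = n₀ + ν ξ):
  D: 659.7 − 1(272.7) = 387
  B: 988.6 − 1(272.7) = 715.9
  C: 0 + 1(272.7) = 272.7
  A: 0 + 1(272.7) = 272.7
Total out = 1648 kmol/h; y_A = 272.7 / 1648 = 0.1654.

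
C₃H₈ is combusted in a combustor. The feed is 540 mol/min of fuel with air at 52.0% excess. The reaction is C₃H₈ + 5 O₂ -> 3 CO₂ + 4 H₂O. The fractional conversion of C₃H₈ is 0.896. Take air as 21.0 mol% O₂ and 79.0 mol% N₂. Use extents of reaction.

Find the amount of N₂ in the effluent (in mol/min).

15400 mol/min

Stoichiometric O₂ = 5 × 540 = 2700 mol/min; O₂ fed = 2700 × 1.520 = 4104 mol/min.
N₂ fed = 4104 × 79/21 = 15440 mol/min.
Fuel reacted = 0.896 × 540 → ξ = 483.8 mol/min.
Outlet (n = n₀ + ν ξ):
  C₃H₈: 540 − 1(483.8) = 56.16
  O₂: 4104 − 5(483.8) = 1685
  N₂: 15440 (inert)
  CO₂: 0 + 3(483.8) = 1452
  H₂O: 0 + 4(483.8) = 1935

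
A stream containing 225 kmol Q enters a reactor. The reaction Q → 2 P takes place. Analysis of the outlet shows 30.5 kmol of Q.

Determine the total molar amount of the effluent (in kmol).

For Q: n = n₀ − 1ξ → 30.5 = 225 − 1ξ, giving ξ = 194.5 kmol.
Outlet amounts (n = n₀ + ν ξ):
  Q: 225 − 1(194.5) = 30.5
  P: 0 + 2(194.5) = 389
Total out = 30.5 + 389 = 419.5 kmol.

420 kmol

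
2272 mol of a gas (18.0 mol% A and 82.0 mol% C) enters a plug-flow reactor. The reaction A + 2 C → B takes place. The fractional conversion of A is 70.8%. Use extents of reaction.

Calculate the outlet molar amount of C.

A reacted = 0.708 × 409 = 289.5 mol; ν_A = −1, so ξ = 289.5/1 = 289.5 mol.
Outlet amounts (n = n₀ + ν ξ):
  A: 409 − 1(289.5) = 119.4
  C: 1863 − 2(289.5) = 1284
  B: 0 + 1(289.5) = 289.5

1280 mol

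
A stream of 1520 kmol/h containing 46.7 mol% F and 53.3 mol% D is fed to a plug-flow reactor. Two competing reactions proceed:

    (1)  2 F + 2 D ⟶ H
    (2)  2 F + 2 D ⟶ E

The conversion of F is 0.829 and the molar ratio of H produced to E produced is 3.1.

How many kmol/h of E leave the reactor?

71.8 kmol/h

Conversion of F: F consumed = 0.829 × 709.8 = 588.5 kmol/h = 2ξ₁ + 2ξ₂.
Selectivity: 1ξ₁ / (1ξ₂) = 3.1 → ξ₁ = 3.1 ξ₂.
Substitute: (2·3.1 + 2) ξ₂ = 588.5 → ξ₂ = 71.76 kmol/h, ξ₁ = 222.5 kmol/h.
Outlet amounts (n = n₀ + Σ ν·ξ):
  F: 709.8 − 2(222.5) − 2(71.76) = 121.4
  D: 810.2 − 2(222.5) − 2(71.76) = 221.7
  H: 0 + 1(222.5) = 222.5
  E: 0 + 1(71.76) = 71.76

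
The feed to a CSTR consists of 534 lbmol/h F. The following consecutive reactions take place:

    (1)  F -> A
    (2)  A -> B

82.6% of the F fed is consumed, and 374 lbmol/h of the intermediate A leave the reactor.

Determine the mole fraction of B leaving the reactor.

Conversion of F: F consumed = 1ξ₁ = 0.826 × 534 → ξ₁ = 441.1 lbmol/h.
A balance: n_A = 0 + 1ξ₁ − 1ξ₂ = 374 → ξ₂ = (1·441.1 − 374)/1 = 67.08 lbmol/h.
Outlet amounts (n = n₀ + Σ ν·ξ):
  F: 534 − 1(441.1) = 92.92
  A: 0 + 1(441.1) − 1(67.08) = 374
  B: 0 + 1(67.08) = 67.08
Total out = 534 lbmol/h; y_B = 67.08 / 534 = 0.1256.

0.126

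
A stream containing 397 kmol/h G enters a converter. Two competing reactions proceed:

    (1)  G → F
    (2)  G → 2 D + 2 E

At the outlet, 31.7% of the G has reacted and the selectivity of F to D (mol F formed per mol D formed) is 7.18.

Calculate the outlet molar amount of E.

Conversion of G: G consumed = 0.317 × 397 = 125.8 kmol/h = 1ξ₁ + 1ξ₂.
Selectivity: 1ξ₁ / (2ξ₂) = 7.18 → ξ₁ = 14.36 ξ₂.
Substitute: (1·14.36 + 1) ξ₂ = 125.8 → ξ₂ = 8.193 kmol/h, ξ₁ = 117.7 kmol/h.
Outlet amounts (n = n₀ + Σ ν·ξ):
  G: 397 − 1(117.7) − 1(8.193) = 271.2
  F: 0 + 1(117.7) = 117.7
  D: 0 + 2(8.193) = 16.39
  E: 0 + 2(8.193) = 16.39

16.4 kmol/h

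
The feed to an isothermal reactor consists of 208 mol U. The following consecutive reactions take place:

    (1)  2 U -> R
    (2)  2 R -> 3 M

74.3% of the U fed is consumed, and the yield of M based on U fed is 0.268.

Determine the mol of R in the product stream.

40.1 mol

Conversion of U: U consumed = 2ξ₁ = 0.743 × 208 → ξ₁ = 77.27 mol.
Yield of M: 3ξ₂ / 208 = 0.268 → ξ₂ = 18.58 mol.
Outlet amounts (n = n₀ + Σ ν·ξ):
  U: 208 − 2(77.27) = 53.46
  R: 0 + 1(77.27) − 2(18.58) = 40.11
  M: 0 + 3(18.58) = 55.74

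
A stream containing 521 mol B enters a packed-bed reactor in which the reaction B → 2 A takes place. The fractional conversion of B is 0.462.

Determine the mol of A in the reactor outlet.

B reacted = 0.462 × 521 = 240.7 mol; ν_B = −1, so ξ = 240.7/1 = 240.7 mol.
Outlet amounts (n = n₀ + ν ξ):
  B: 521 − 1(240.7) = 280.3
  A: 0 + 2(240.7) = 481.4

481 mol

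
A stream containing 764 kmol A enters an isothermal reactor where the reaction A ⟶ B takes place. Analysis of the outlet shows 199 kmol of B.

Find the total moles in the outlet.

764 kmol

For B: n = n₀ + 1ξ → 199 = 0 + 1ξ, giving ξ = 199 kmol.
Outlet amounts (n = n₀ + ν ξ):
  A: 764 − 1(199) = 565
  B: 0 + 1(199) = 199
Total out = 565 + 199 = 764 kmol.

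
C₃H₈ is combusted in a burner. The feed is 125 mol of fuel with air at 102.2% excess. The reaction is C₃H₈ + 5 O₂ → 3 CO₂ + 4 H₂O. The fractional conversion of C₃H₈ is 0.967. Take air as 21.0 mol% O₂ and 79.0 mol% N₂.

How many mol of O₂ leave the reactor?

659 mol

Stoichiometric O₂ = 5 × 125 = 625 mol; O₂ fed = 625 × 2.022 = 1264 mol.
N₂ fed = 1264 × 79/21 = 4754 mol.
Fuel reacted = 0.967 × 125 → ξ = 120.9 mol.
Outlet (n = n₀ + ν ξ):
  C₃H₈: 125 − 1(120.9) = 4.125
  O₂: 1264 − 5(120.9) = 659.4
  N₂: 4754 (inert)
  CO₂: 0 + 3(120.9) = 362.6
  H₂O: 0 + 4(120.9) = 483.5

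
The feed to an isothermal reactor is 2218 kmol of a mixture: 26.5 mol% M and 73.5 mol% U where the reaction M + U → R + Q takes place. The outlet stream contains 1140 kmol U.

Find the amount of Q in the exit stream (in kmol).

For U: n = n₀ − 1ξ → 1140 = 1630 − 1ξ, giving ξ = 490.2 kmol.
Outlet amounts (n = n₀ + ν ξ):
  M: 587.8 − 1(490.2) = 97.54
  U: 1630 − 1(490.2) = 1140
  R: 0 + 1(490.2) = 490.2
  Q: 0 + 1(490.2) = 490.2

490 kmol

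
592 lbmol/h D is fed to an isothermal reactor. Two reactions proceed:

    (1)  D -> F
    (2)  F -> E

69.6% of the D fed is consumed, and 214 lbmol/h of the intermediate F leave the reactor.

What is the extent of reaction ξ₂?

Conversion of D: D consumed = 1ξ₁ = 0.696 × 592 → ξ₁ = 412 lbmol/h.
F balance: n_F = 0 + 1ξ₁ − 1ξ₂ = 214 → ξ₂ = (1·412 − 214)/1 = 198 lbmol/h.
Outlet amounts (n = n₀ + Σ ν·ξ):
  D: 592 − 1(412) = 180
  F: 0 + 1(412) − 1(198) = 214
  E: 0 + 1(198) = 198

ξ₂ = 198 lbmol/h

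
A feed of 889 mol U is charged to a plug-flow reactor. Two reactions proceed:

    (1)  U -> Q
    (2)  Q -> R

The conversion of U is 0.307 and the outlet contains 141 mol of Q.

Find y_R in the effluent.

0.148

Conversion of U: U consumed = 1ξ₁ = 0.307 × 889 → ξ₁ = 272.9 mol.
Q balance: n_Q = 0 + 1ξ₁ − 1ξ₂ = 141 → ξ₂ = (1·272.9 − 141)/1 = 131.9 mol.
Outlet amounts (n = n₀ + Σ ν·ξ):
  U: 889 − 1(272.9) = 616.1
  Q: 0 + 1(272.9) − 1(131.9) = 141
  R: 0 + 1(131.9) = 131.9
Total out = 889 mol; y_R = 131.9 / 889 = 0.1484.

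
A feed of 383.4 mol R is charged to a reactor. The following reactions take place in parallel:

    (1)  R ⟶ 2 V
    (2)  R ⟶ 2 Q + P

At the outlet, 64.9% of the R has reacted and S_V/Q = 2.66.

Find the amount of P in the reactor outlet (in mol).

Conversion of R: R consumed = 0.649 × 383.4 = 248.8 mol = 1ξ₁ + 1ξ₂.
Selectivity: 2ξ₁ / (2ξ₂) = 2.66 → ξ₁ = 2.66 ξ₂.
Substitute: (1·2.66 + 1) ξ₂ = 248.8 → ξ₂ = 67.99 mol, ξ₁ = 180.8 mol.
Outlet amounts (n = n₀ + Σ ν·ξ):
  R: 383.4 − 1(180.8) − 1(67.99) = 134.6
  V: 0 + 2(180.8) = 361.7
  Q: 0 + 2(67.99) = 136
  P: 0 + 1(67.99) = 67.99

68 mol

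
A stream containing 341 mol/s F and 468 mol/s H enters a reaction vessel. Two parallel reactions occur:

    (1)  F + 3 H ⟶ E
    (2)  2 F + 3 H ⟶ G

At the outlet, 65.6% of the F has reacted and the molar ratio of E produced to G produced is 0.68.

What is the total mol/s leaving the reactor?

305 mol/s

Conversion of F: F consumed = 0.656 × 341 = 223.7 mol/s = 1ξ₁ + 2ξ₂.
Selectivity: 1ξ₁ / (1ξ₂) = 0.68 → ξ₁ = 0.68 ξ₂.
Substitute: (1·0.68 + 2) ξ₂ = 223.7 → ξ₂ = 83.47 mol/s, ξ₁ = 56.76 mol/s.
Outlet amounts (n = n₀ + Σ ν·ξ):
  F: 341 − 1(56.76) − 2(83.47) = 117.3
  H: 468 − 3(56.76) − 3(83.47) = 47.32
  E: 0 + 1(56.76) = 56.76
  G: 0 + 1(83.47) = 83.47
Total out = 117.3 + 47.32 + 56.76 + 83.47 = 304.8 mol/s.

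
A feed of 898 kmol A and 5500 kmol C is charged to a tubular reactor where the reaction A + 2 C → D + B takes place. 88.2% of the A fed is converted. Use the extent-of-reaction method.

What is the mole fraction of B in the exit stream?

A reacted = 0.882 × 898 = 792 kmol; ν_A = −1, so ξ = 792/1 = 792 kmol.
Outlet amounts (n = n₀ + ν ξ):
  A: 898 − 1(792) = 106
  C: 5500 − 2(792) = 3916
  D: 0 + 1(792) = 792
  B: 0 + 1(792) = 792
Total out = 5606 kmol; y_B = 792 / 5606 = 0.1413.

0.141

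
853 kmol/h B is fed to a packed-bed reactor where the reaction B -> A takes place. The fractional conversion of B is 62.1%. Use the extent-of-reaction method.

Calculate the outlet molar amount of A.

530 kmol/h

B reacted = 0.621 × 853 = 529.7 kmol/h; ν_B = −1, so ξ = 529.7/1 = 529.7 kmol/h.
Outlet amounts (n = n₀ + ν ξ):
  B: 853 − 1(529.7) = 323.3
  A: 0 + 1(529.7) = 529.7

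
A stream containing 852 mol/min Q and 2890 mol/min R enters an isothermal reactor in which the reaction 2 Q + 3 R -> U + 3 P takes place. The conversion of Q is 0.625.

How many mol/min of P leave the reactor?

Q reacted = 0.625 × 852 = 532.5 mol/min; ν_Q = −2, so ξ = 532.5/2 = 266.2 mol/min.
Outlet amounts (n = n₀ + ν ξ):
  Q: 852 − 2(266.2) = 319.5
  R: 2890 − 3(266.2) = 2091
  U: 0 + 1(266.2) = 266.2
  P: 0 + 3(266.2) = 798.8

799 mol/min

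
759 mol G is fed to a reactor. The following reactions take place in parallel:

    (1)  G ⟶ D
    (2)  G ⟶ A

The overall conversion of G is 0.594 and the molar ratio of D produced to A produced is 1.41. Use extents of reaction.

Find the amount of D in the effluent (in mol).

264 mol

Conversion of G: G consumed = 0.594 × 759 = 450.8 mol = 1ξ₁ + 1ξ₂.
Selectivity: 1ξ₁ / (1ξ₂) = 1.41 → ξ₁ = 1.41 ξ₂.
Substitute: (1·1.41 + 1) ξ₂ = 450.8 → ξ₂ = 187.1 mol, ξ₁ = 263.8 mol.
Outlet amounts (n = n₀ + Σ ν·ξ):
  G: 759 − 1(263.8) − 1(187.1) = 308.2
  D: 0 + 1(263.8) = 263.8
  A: 0 + 1(187.1) = 187.1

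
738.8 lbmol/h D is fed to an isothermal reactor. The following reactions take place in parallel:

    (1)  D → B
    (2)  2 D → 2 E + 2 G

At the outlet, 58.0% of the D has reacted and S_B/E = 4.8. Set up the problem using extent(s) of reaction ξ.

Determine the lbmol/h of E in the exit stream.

73.9 lbmol/h

Conversion of D: D consumed = 0.58 × 738.8 = 428.5 lbmol/h = 1ξ₁ + 2ξ₂.
Selectivity: 1ξ₁ / (2ξ₂) = 4.8 → ξ₁ = 9.6 ξ₂.
Substitute: (1·9.6 + 2) ξ₂ = 428.5 → ξ₂ = 36.94 lbmol/h, ξ₁ = 354.6 lbmol/h.
Outlet amounts (n = n₀ + Σ ν·ξ):
  D: 738.8 − 1(354.6) − 2(36.94) = 310.3
  B: 0 + 1(354.6) = 354.6
  E: 0 + 2(36.94) = 73.88
  G: 0 + 2(36.94) = 73.88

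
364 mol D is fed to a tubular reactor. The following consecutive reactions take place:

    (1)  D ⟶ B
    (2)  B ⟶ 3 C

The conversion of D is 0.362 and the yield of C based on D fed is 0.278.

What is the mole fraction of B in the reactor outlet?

0.227

Conversion of D: D consumed = 1ξ₁ = 0.362 × 364 → ξ₁ = 131.8 mol.
Yield of C: 3ξ₂ / 364 = 0.278 → ξ₂ = 33.73 mol.
Outlet amounts (n = n₀ + Σ ν·ξ):
  D: 364 − 1(131.8) = 232.2
  B: 0 + 1(131.8) − 1(33.73) = 98.04
  C: 0 + 3(33.73) = 101.2
Total out = 431.5 mol; y_B = 98.04 / 431.5 = 0.2272.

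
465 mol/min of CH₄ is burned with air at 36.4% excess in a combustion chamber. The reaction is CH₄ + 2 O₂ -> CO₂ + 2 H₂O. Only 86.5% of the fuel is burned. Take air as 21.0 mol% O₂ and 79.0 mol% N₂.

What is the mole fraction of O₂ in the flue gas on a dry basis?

Stoichiometric O₂ = 2 × 465 = 930 mol/min; O₂ fed = 930 × 1.364 = 1269 mol/min.
N₂ fed = 1269 × 79/21 = 4772 mol/min.
Fuel reacted = 0.865 × 465 → ξ = 402.2 mol/min.
Outlet (n = n₀ + ν ξ):
  CH₄: 465 − 1(402.2) = 62.77
  O₂: 1269 − 2(402.2) = 464.1
  N₂: 4772 (inert)
  CO₂: 0 + 1(402.2) = 402.2
  H₂O: 0 + 2(402.2) = 804.5
Dry total = 5701 mol/min; y_O₂ (dry) = 464.1 / 5701 = 0.0814.

0.0814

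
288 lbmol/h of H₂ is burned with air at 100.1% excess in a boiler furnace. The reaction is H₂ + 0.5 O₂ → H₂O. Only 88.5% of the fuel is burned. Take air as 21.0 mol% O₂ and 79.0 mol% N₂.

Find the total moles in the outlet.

1530 lbmol/h

Stoichiometric O₂ = 0.5 × 288 = 144 lbmol/h; O₂ fed = 144 × 2.001 = 288.1 lbmol/h.
N₂ fed = 288.1 × 79/21 = 1084 lbmol/h.
Fuel reacted = 0.885 × 288 → ξ = 254.9 lbmol/h.
Outlet (n = n₀ + ν ξ):
  H₂: 288 − 1(254.9) = 33.12
  O₂: 288.1 − 0.5(254.9) = 160.7
  N₂: 1084 (inert)
  H₂O: 0 + 1(254.9) = 254.9
Total out = 33.12 + 160.7 + 1084 + 254.9 = 1533 lbmol/h.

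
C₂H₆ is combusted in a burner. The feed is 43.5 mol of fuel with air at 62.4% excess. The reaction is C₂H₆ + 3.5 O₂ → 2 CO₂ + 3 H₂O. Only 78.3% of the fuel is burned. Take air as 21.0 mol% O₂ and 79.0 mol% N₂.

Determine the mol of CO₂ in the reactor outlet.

Stoichiometric O₂ = 3.5 × 43.5 = 152.2 mol; O₂ fed = 152.2 × 1.624 = 247.3 mol.
N₂ fed = 247.3 × 79/21 = 930.1 mol.
Fuel reacted = 0.783 × 43.5 → ξ = 34.06 mol.
Outlet (n = n₀ + ν ξ):
  C₂H₆: 43.5 − 1(34.06) = 9.439
  O₂: 247.3 − 3.5(34.06) = 128
  N₂: 930.1 (inert)
  CO₂: 0 + 2(34.06) = 68.12
  H₂O: 0 + 3(34.06) = 102.2

68.1 mol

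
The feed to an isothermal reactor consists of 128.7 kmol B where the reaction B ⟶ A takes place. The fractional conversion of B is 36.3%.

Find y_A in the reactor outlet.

0.363

B reacted = 0.363 × 128.7 = 46.72 kmol; ν_B = −1, so ξ = 46.72/1 = 46.72 kmol.
Outlet amounts (n = n₀ + ν ξ):
  B: 128.7 − 1(46.72) = 81.98
  A: 0 + 1(46.72) = 46.72
Total out = 128.7 kmol; y_A = 46.72 / 128.7 = 0.363.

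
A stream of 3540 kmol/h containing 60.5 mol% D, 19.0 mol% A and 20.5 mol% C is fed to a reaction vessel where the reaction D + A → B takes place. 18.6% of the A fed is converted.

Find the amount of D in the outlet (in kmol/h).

A reacted = 0.186 × 672.6 = 125.1 kmol/h; ν_A = −1, so ξ = 125.1/1 = 125.1 kmol/h.
Outlet amounts (n = n₀ + ν ξ):
  D: 2142 − 1(125.1) = 2017
  A: 672.6 − 1(125.1) = 547.5
  B: 0 + 1(125.1) = 125.1
  C: 725.7 (inert)

2020 kmol/h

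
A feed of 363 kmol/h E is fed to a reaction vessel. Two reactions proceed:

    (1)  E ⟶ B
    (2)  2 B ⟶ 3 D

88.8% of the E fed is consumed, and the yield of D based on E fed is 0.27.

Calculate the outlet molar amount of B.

257 kmol/h

Conversion of E: E consumed = 1ξ₁ = 0.888 × 363 → ξ₁ = 322.3 kmol/h.
Yield of D: 3ξ₂ / 363 = 0.27 → ξ₂ = 32.67 kmol/h.
Outlet amounts (n = n₀ + Σ ν·ξ):
  E: 363 − 1(322.3) = 40.66
  B: 0 + 1(322.3) − 2(32.67) = 257
  D: 0 + 3(32.67) = 98.01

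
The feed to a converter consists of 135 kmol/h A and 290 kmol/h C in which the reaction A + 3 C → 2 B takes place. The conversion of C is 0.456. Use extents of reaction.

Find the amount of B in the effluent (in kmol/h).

88.2 kmol/h

C reacted = 0.456 × 290 = 132.2 kmol/h; ν_C = −3, so ξ = 132.2/3 = 44.08 kmol/h.
Outlet amounts (n = n₀ + ν ξ):
  A: 135 − 1(44.08) = 90.92
  C: 290 − 3(44.08) = 157.8
  B: 0 + 2(44.08) = 88.16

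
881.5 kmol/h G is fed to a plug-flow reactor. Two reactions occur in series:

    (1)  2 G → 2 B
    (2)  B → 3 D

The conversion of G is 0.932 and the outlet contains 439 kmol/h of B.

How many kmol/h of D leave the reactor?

1150 kmol/h

Conversion of G: G consumed = 2ξ₁ = 0.932 × 881.5 → ξ₁ = 410.8 kmol/h.
B balance: n_B = 0 + 2ξ₁ − 1ξ₂ = 439 → ξ₂ = (2·410.8 − 439)/1 = 382.6 kmol/h.
Outlet amounts (n = n₀ + Σ ν·ξ):
  G: 881.5 − 2(410.8) = 59.94
  B: 0 + 2(410.8) − 1(382.6) = 439
  D: 0 + 3(382.6) = 1148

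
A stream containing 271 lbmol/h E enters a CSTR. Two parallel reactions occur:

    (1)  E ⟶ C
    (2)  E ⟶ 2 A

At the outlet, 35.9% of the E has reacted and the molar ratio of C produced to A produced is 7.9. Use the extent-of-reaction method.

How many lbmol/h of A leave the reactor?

11.6 lbmol/h

Conversion of E: E consumed = 0.359 × 271 = 97.29 lbmol/h = 1ξ₁ + 1ξ₂.
Selectivity: 1ξ₁ / (2ξ₂) = 7.9 → ξ₁ = 15.8 ξ₂.
Substitute: (1·15.8 + 1) ξ₂ = 97.29 → ξ₂ = 5.791 lbmol/h, ξ₁ = 91.5 lbmol/h.
Outlet amounts (n = n₀ + Σ ν·ξ):
  E: 271 − 1(91.5) − 1(5.791) = 173.7
  C: 0 + 1(91.5) = 91.5
  A: 0 + 2(5.791) = 11.58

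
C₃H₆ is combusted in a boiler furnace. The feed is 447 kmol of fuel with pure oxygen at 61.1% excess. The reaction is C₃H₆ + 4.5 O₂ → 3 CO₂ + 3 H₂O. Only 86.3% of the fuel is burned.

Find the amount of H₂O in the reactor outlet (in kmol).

Stoichiometric O₂ = 4.5 × 447 = 2012 kmol; O₂ fed = 2012 × 1.611 = 3241 kmol.
Fuel reacted = 0.863 × 447 → ξ = 385.8 kmol.
Outlet (n = n₀ + ν ξ):
  C₃H₆: 447 − 1(385.8) = 61.24
  O₂: 3241 − 4.5(385.8) = 1505
  CO₂: 0 + 3(385.8) = 1157
  H₂O: 0 + 3(385.8) = 1157

1160 kmol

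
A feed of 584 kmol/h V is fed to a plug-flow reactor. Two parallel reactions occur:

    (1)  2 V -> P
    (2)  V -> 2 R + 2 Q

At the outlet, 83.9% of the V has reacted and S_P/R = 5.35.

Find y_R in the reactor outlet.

0.105

Conversion of V: V consumed = 0.839 × 584 = 490 kmol/h = 2ξ₁ + 1ξ₂.
Selectivity: 1ξ₁ / (2ξ₂) = 5.35 → ξ₁ = 10.7 ξ₂.
Substitute: (2·10.7 + 1) ξ₂ = 490 → ξ₂ = 21.87 kmol/h, ξ₁ = 234.1 kmol/h.
Outlet amounts (n = n₀ + Σ ν·ξ):
  V: 584 − 2(234.1) − 1(21.87) = 94.02
  P: 0 + 1(234.1) = 234.1
  R: 0 + 2(21.87) = 43.75
  Q: 0 + 2(21.87) = 43.75
Total out = 415.6 kmol/h; y_R = 43.75 / 415.6 = 0.1053.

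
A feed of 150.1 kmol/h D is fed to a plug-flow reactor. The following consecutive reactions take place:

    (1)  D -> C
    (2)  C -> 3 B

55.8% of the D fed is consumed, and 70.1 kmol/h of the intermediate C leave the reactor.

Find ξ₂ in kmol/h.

ξ₂ = 13.7 kmol/h

Conversion of D: D consumed = 1ξ₁ = 0.558 × 150.1 → ξ₁ = 83.76 kmol/h.
C balance: n_C = 0 + 1ξ₁ − 1ξ₂ = 70.1 → ξ₂ = (1·83.76 − 70.1)/1 = 13.66 kmol/h.
Outlet amounts (n = n₀ + Σ ν·ξ):
  D: 150.1 − 1(83.76) = 66.34
  C: 0 + 1(83.76) − 1(13.66) = 70.1
  B: 0 + 3(13.66) = 40.97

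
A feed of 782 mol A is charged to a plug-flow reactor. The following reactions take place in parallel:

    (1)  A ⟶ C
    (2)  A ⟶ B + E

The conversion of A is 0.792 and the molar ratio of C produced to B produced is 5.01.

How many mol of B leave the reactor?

Conversion of A: A consumed = 0.792 × 782 = 619.3 mol = 1ξ₁ + 1ξ₂.
Selectivity: 1ξ₁ / (1ξ₂) = 5.01 → ξ₁ = 5.01 ξ₂.
Substitute: (1·5.01 + 1) ξ₂ = 619.3 → ξ₂ = 103.1 mol, ξ₁ = 516.3 mol.
Outlet amounts (n = n₀ + Σ ν·ξ):
  A: 782 − 1(516.3) − 1(103.1) = 162.7
  C: 0 + 1(516.3) = 516.3
  B: 0 + 1(103.1) = 103.1
  E: 0 + 1(103.1) = 103.1

103 mol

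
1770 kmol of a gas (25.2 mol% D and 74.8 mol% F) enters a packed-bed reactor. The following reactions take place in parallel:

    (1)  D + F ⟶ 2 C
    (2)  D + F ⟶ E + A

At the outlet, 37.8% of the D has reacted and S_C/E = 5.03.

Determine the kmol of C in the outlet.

241 kmol

Conversion of D: D consumed = 0.378 × 446 = 168.6 kmol = 1ξ₁ + 1ξ₂.
Selectivity: 2ξ₁ / (1ξ₂) = 5.03 → ξ₁ = 2.515 ξ₂.
Substitute: (1·2.515 + 1) ξ₂ = 168.6 → ξ₂ = 47.97 kmol, ξ₁ = 120.6 kmol.
Outlet amounts (n = n₀ + Σ ν·ξ):
  D: 446 − 1(120.6) − 1(47.97) = 277.4
  F: 1324 − 1(120.6) − 1(47.97) = 1155
  C: 0 + 2(120.6) = 241.3
  E: 0 + 1(47.97) = 47.97
  A: 0 + 1(47.97) = 47.97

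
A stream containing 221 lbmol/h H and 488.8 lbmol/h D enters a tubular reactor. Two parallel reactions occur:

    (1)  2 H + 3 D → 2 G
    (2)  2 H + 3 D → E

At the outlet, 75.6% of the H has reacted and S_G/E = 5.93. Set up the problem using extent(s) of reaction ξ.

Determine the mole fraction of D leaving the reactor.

Conversion of H: H consumed = 0.756 × 221 = 167.1 lbmol/h = 2ξ₁ + 2ξ₂.
Selectivity: 2ξ₁ / (1ξ₂) = 5.93 → ξ₁ = 2.965 ξ₂.
Substitute: (2·2.965 + 2) ξ₂ = 167.1 → ξ₂ = 21.07 lbmol/h, ξ₁ = 62.47 lbmol/h.
Outlet amounts (n = n₀ + Σ ν·ξ):
  H: 221 − 2(62.47) − 2(21.07) = 53.92
  D: 488.8 − 3(62.47) − 3(21.07) = 238.2
  G: 0 + 2(62.47) = 124.9
  E: 0 + 1(21.07) = 21.07
Total out = 438.1 lbmol/h; y_D = 238.2 / 438.1 = 0.5437.

0.544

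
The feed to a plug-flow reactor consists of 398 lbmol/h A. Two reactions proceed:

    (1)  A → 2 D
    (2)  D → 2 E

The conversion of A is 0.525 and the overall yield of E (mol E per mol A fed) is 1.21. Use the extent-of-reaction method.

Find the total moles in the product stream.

Conversion of A: A consumed = 1ξ₁ = 0.525 × 398 → ξ₁ = 209 lbmol/h.
Yield of E: 2ξ₂ / 398 = 1.21 → ξ₂ = 240.8 lbmol/h.
Outlet amounts (n = n₀ + Σ ν·ξ):
  A: 398 − 1(209) = 189
  D: 0 + 2(209) − 1(240.8) = 177.1
  E: 0 + 2(240.8) = 481.6
Total out = 189 + 177.1 + 481.6 = 847.7 lbmol/h.

848 lbmol/h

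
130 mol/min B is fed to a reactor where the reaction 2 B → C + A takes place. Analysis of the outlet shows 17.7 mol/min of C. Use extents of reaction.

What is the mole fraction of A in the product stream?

0.136

For C: n = n₀ + 1ξ → 17.7 = 0 + 1ξ, giving ξ = 17.7 mol/min.
Outlet amounts (n = n₀ + ν ξ):
  B: 130 − 2(17.7) = 94.6
  C: 0 + 1(17.7) = 17.7
  A: 0 + 1(17.7) = 17.7
Total out = 130 mol/min; y_A = 17.7 / 130 = 0.1362.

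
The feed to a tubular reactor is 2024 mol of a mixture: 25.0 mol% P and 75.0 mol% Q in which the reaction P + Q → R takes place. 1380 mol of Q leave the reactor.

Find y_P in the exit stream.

For Q: n = n₀ − 1ξ → 1380 = 1518 − 1ξ, giving ξ = 138 mol.
Outlet amounts (n = n₀ + ν ξ):
  P: 506 − 1(138) = 368
  Q: 1518 − 1(138) = 1380
  R: 0 + 1(138) = 138
Total out = 1886 mol; y_P = 368 / 1886 = 0.1951.

0.195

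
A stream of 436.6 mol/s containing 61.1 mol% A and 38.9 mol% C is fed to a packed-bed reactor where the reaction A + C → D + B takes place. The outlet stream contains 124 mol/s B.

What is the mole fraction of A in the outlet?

For B: n = n₀ + 1ξ → 124 = 0 + 1ξ, giving ξ = 124 mol/s.
Outlet amounts (n = n₀ + ν ξ):
  A: 266.8 − 1(124) = 142.8
  C: 169.8 − 1(124) = 45.84
  D: 0 + 1(124) = 124
  B: 0 + 1(124) = 124
Total out = 436.6 mol/s; y_A = 142.8 / 436.6 = 0.327.

0.327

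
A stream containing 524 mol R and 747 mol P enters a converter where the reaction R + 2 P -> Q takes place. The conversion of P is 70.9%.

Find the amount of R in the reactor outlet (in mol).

P reacted = 0.709 × 747 = 529.6 mol; ν_P = −2, so ξ = 529.6/2 = 264.8 mol.
Outlet amounts (n = n₀ + ν ξ):
  R: 524 − 1(264.8) = 259.2
  P: 747 − 2(264.8) = 217.4
  Q: 0 + 1(264.8) = 264.8

259 mol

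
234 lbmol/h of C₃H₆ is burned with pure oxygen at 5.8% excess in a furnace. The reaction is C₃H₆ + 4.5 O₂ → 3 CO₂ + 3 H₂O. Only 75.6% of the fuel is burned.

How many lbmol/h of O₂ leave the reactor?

318 lbmol/h

Stoichiometric O₂ = 4.5 × 234 = 1053 lbmol/h; O₂ fed = 1053 × 1.058 = 1114 lbmol/h.
Fuel reacted = 0.756 × 234 → ξ = 176.9 lbmol/h.
Outlet (n = n₀ + ν ξ):
  C₃H₆: 234 − 1(176.9) = 57.1
  O₂: 1114 − 4.5(176.9) = 318
  CO₂: 0 + 3(176.9) = 530.7
  H₂O: 0 + 3(176.9) = 530.7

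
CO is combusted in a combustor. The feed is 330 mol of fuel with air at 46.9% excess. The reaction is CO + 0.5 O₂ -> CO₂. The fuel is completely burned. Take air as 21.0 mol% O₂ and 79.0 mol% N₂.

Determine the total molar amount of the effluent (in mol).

1320 mol

Stoichiometric O₂ = 0.5 × 330 = 165 mol; O₂ fed = 165 × 1.469 = 242.4 mol.
N₂ fed = 242.4 × 79/21 = 911.8 mol.
Fuel reacted = 1 × 330 → ξ = 330 mol.
Outlet (n = n₀ + ν ξ):
  CO: 330 − 1(330) = 0
  O₂: 242.4 − 0.5(330) = 77.38
  N₂: 911.8 (inert)
  CO₂: 0 + 1(330) = 330
Total out = 0 + 77.38 + 911.8 + 330 = 1319 mol.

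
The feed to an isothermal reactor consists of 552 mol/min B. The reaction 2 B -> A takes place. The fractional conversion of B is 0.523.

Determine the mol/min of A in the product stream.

144 mol/min

B reacted = 0.523 × 552 = 288.7 mol/min; ν_B = −2, so ξ = 288.7/2 = 144.3 mol/min.
Outlet amounts (n = n₀ + ν ξ):
  B: 552 − 2(144.3) = 263.3
  A: 0 + 1(144.3) = 144.3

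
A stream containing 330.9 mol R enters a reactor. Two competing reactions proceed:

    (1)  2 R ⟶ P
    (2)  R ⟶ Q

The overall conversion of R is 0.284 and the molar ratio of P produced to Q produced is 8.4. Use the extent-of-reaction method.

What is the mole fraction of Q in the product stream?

0.0184

Conversion of R: R consumed = 0.284 × 330.9 = 93.98 mol = 2ξ₁ + 1ξ₂.
Selectivity: 1ξ₁ / (1ξ₂) = 8.4 → ξ₁ = 8.4 ξ₂.
Substitute: (2·8.4 + 1) ξ₂ = 93.98 → ξ₂ = 5.28 mol, ξ₁ = 44.35 mol.
Outlet amounts (n = n₀ + Σ ν·ξ):
  R: 330.9 − 2(44.35) − 1(5.28) = 236.9
  P: 0 + 1(44.35) = 44.35
  Q: 0 + 1(5.28) = 5.28
Total out = 286.6 mol; y_Q = 5.28 / 286.6 = 0.01842.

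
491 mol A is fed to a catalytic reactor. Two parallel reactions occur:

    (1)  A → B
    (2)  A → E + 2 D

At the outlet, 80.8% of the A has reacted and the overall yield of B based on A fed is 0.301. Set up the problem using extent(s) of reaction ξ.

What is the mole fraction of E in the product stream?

Yield of B: 1ξ₁ / 491 = 0.301 → ξ₁ = 147.8 mol.
Conversion of A: 1ξ₁ + 1ξ₂ = 0.808 × 491 = 396.7 → ξ₂ = 248.9 mol.
Outlet amounts (n = n₀ + Σ ν·ξ):
  A: 491 − 1(147.8) − 1(248.9) = 94.27
  B: 0 + 1(147.8) = 147.8
  E: 0 + 1(248.9) = 248.9
  D: 0 + 2(248.9) = 497.9
Total out = 988.9 mol; y_E = 248.9 / 988.9 = 0.2517.

0.252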